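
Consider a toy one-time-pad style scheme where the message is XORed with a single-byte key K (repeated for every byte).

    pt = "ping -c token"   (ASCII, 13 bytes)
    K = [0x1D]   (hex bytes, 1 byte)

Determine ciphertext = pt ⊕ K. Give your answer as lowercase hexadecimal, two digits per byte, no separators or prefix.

The 1-byte key repeats, so the effective keystream is 1d 1d 1d 1d 1d 1d 1d 1d 1d 1d 1d 1d 1d.
byte 0: 70 ^ 1d = 6d
byte 1: 69 ^ 1d = 74
byte 2: 6e ^ 1d = 73
byte 3: 67 ^ 1d = 7a
byte 4: 20 ^ 1d = 3d
byte 5: 2d ^ 1d = 30
byte 6: 63 ^ 1d = 7e
byte 7: 20 ^ 1d = 3d
byte 8: 74 ^ 1d = 69
byte 9: 6f ^ 1d = 72
byte 10: 6b ^ 1d = 76
byte 11: 65 ^ 1d = 78
byte 12: 6e ^ 1d = 73

6d74737a3d307e3d6972767873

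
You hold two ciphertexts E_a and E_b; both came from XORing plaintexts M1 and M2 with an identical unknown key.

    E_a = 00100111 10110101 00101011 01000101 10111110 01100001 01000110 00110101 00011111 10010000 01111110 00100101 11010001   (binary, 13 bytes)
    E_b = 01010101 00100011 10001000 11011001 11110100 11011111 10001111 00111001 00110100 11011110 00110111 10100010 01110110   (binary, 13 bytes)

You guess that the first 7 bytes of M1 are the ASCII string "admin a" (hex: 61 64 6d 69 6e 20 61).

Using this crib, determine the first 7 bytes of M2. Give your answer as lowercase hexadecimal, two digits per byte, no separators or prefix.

First, E_a ⊕ E_b = (M1 ⊕ K) ⊕ (M2 ⊕ K) = M1 ⊕ M2, so the key drops out. Then M2 = (M1 ⊕ M2) ⊕ M1 over the first 7 bytes.
byte 0: (27 XOR 55) XOR 61 = 72 XOR 61 = 13
byte 1: (b5 XOR 23) XOR 64 = 96 XOR 64 = f2
byte 2: (2b XOR 88) XOR 6d = a3 XOR 6d = ce
byte 3: (45 XOR d9) XOR 69 = 9c XOR 69 = f5
byte 4: (be XOR f4) XOR 6e = 4a XOR 6e = 24
byte 5: (61 XOR df) XOR 20 = be XOR 20 = 9e
byte 6: (46 XOR 8f) XOR 61 = c9 XOR 61 = a8

13f2cef5249ea8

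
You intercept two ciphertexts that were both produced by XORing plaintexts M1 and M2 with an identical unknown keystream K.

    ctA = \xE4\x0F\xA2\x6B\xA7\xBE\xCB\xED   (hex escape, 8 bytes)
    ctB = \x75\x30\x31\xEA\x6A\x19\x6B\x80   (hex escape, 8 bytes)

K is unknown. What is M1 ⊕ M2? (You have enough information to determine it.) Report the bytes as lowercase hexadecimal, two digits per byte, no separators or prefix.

913f9381cda7a06d

ctA ⊕ ctB = (M1 ⊕ K) ⊕ (M2 ⊕ K) = M1 ⊕ M2 — the shared key cancels under XOR.
11100100 ^ 01110101 = 10010001
00001111 ^ 00110000 = 00111111
10100010 ^ 00110001 = 10010011
01101011 ^ 11101010 = 10000001
10100111 ^ 01101010 = 11001101
10111110 ^ 00011001 = 10100111
11001011 ^ 01101011 = 10100000
11101101 ^ 10000000 = 01101101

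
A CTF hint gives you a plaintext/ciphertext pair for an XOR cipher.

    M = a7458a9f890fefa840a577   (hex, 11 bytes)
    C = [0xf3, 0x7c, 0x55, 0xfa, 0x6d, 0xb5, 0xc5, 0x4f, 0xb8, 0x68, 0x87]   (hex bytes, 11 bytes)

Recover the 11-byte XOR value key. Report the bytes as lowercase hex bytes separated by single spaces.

54 39 df 65 e4 ba 2a e7 f8 cd f0

Since C = M ⊕ key, XORing both sides with M gives key = M ⊕ C.
a7 xor f3 = 54
45 xor 7c = 39
8a xor 55 = df
9f xor fa = 65
89 xor 6d = e4
0f xor b5 = ba
ef xor c5 = 2a
a8 xor 4f = e7
40 xor b8 = f8
a5 xor 68 = cd
77 xor 87 = f0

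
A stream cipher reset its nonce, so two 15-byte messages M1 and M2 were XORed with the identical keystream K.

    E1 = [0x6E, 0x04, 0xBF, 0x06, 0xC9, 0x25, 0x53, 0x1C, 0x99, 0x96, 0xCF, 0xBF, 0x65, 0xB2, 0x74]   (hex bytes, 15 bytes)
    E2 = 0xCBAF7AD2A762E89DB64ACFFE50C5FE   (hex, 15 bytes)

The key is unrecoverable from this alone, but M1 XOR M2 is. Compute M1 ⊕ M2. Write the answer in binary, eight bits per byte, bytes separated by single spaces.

10100101 10101011 11000101 11010100 01101110 01000111 10111011 10000001 00101111 11011100 00000000 01000001 00110101 01110111 10001010

E1 ⊕ E2 = (M1 ⊕ K) ⊕ (M2 ⊕ K) = M1 ⊕ M2 — the shared key cancels under XOR.
byte 0: 01101110 ⊕ 11001011 = 10100101
byte 1: 00000100 ⊕ 10101111 = 10101011
byte 2: 10111111 ⊕ 01111010 = 11000101
byte 3: 00000110 ⊕ 11010010 = 11010100
byte 4: 11001001 ⊕ 10100111 = 01101110
byte 5: 00100101 ⊕ 01100010 = 01000111
byte 6: 01010011 ⊕ 11101000 = 10111011
byte 7: 00011100 ⊕ 10011101 = 10000001
byte 8: 10011001 ⊕ 10110110 = 00101111
byte 9: 10010110 ⊕ 01001010 = 11011100
byte 10: 11001111 ⊕ 11001111 = 00000000
byte 11: 10111111 ⊕ 11111110 = 01000001
byte 12: 01100101 ⊕ 01010000 = 00110101
byte 13: 10110010 ⊕ 11000101 = 01110111
byte 14: 01110100 ⊕ 11111110 = 10001010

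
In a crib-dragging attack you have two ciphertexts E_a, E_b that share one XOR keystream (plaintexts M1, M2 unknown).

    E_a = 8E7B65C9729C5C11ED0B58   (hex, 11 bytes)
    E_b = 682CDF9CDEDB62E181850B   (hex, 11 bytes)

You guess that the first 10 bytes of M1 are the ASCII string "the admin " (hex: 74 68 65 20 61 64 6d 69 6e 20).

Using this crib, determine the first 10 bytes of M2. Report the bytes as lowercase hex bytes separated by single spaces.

92 3f df 75 cd 23 53 99 02 ae

First, E_a ⊕ E_b = (M1 ⊕ K) ⊕ (M2 ⊕ K) = M1 ⊕ M2, so the key drops out. Then M2 = (M1 ⊕ M2) ⊕ M1 over the first 10 bytes.
byte 0: (8e ^ 68) ^ 74 = e6 ^ 74 = 92
byte 1: (7b ^ 2c) ^ 68 = 57 ^ 68 = 3f
byte 2: (65 ^ df) ^ 65 = ba ^ 65 = df
byte 3: (c9 ^ 9c) ^ 20 = 55 ^ 20 = 75
byte 4: (72 ^ de) ^ 61 = ac ^ 61 = cd
byte 5: (9c ^ db) ^ 64 = 47 ^ 64 = 23
byte 6: (5c ^ 62) ^ 6d = 3e ^ 6d = 53
byte 7: (11 ^ e1) ^ 69 = f0 ^ 69 = 99
byte 8: (ed ^ 81) ^ 6e = 6c ^ 6e = 02
byte 9: (0b ^ 85) ^ 20 = 8e ^ 20 = ae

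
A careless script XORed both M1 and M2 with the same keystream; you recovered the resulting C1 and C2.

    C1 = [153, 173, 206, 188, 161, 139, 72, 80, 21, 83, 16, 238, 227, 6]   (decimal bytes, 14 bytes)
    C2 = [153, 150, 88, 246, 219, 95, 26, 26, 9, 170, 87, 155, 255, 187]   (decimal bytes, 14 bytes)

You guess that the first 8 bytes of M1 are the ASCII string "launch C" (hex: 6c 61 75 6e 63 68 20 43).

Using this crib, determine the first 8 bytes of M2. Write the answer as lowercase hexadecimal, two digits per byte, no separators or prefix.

First, C1 ⊕ C2 = (M1 ⊕ K) ⊕ (M2 ⊕ K) = M1 ⊕ M2, so the key drops out. Then M2 = (M1 ⊕ M2) ⊕ M1 over the first 8 bytes.
byte 0: (99 ⊕ 99) ⊕ 6c = 00 ⊕ 6c = 6c
byte 1: (ad ⊕ 96) ⊕ 61 = 3b ⊕ 61 = 5a
byte 2: (ce ⊕ 58) ⊕ 75 = 96 ⊕ 75 = e3
byte 3: (bc ⊕ f6) ⊕ 6e = 4a ⊕ 6e = 24
byte 4: (a1 ⊕ db) ⊕ 63 = 7a ⊕ 63 = 19
byte 5: (8b ⊕ 5f) ⊕ 68 = d4 ⊕ 68 = bc
byte 6: (48 ⊕ 1a) ⊕ 20 = 52 ⊕ 20 = 72
byte 7: (50 ⊕ 1a) ⊕ 43 = 4a ⊕ 43 = 09

6c5ae32419bc7209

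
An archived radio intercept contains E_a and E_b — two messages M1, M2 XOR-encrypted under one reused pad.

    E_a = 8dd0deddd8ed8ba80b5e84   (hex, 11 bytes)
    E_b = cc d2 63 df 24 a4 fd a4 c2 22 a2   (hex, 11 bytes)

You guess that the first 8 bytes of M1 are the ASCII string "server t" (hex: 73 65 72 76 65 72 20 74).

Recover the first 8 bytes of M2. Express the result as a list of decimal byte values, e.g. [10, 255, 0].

[50, 103, 207, 116, 153, 59, 86, 120]

First, E_a ⊕ E_b = (M1 ⊕ K) ⊕ (M2 ⊕ K) = M1 ⊕ M2, so the key drops out. Then M2 = (M1 ⊕ M2) ⊕ M1 over the first 8 bytes.
byte 0: (8d ⊕ cc) ⊕ 73 = 41 ⊕ 73 = 32
byte 1: (d0 ⊕ d2) ⊕ 65 = 02 ⊕ 65 = 67
byte 2: (de ⊕ 63) ⊕ 72 = bd ⊕ 72 = cf
byte 3: (dd ⊕ df) ⊕ 76 = 02 ⊕ 76 = 74
byte 4: (d8 ⊕ 24) ⊕ 65 = fc ⊕ 65 = 99
byte 5: (ed ⊕ a4) ⊕ 72 = 49 ⊕ 72 = 3b
byte 6: (8b ⊕ fd) ⊕ 20 = 76 ⊕ 20 = 56
byte 7: (a8 ⊕ a4) ⊕ 74 = 0c ⊕ 74 = 78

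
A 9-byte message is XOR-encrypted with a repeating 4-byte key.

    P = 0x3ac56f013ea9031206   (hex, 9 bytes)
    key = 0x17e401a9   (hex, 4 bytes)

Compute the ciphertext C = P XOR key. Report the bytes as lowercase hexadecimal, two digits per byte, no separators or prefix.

The 4-byte key repeats, so the effective keystream is 17 e4 01 a9 17 e4 01 a9 17.
byte 0: 3a ^ 17 = 2d
byte 1: c5 ^ e4 = 21
byte 2: 6f ^ 01 = 6e
byte 3: 01 ^ a9 = a8
byte 4: 3e ^ 17 = 29
byte 5: a9 ^ e4 = 4d
byte 6: 03 ^ 01 = 02
byte 7: 12 ^ a9 = bb
byte 8: 06 ^ 17 = 11

2d216ea8294d02bb11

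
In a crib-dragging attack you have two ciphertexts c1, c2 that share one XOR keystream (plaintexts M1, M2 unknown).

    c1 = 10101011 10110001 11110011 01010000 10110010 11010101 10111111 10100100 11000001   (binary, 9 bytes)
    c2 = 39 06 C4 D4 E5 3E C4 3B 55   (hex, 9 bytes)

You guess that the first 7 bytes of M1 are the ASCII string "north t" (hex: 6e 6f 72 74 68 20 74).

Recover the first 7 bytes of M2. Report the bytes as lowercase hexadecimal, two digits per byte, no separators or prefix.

fcd845f03fcb0f

First, c1 ⊕ c2 = (M1 ⊕ K) ⊕ (M2 ⊕ K) = M1 ⊕ M2, so the key drops out. Then M2 = (M1 ⊕ M2) ⊕ M1 over the first 7 bytes.
byte 0: (ab xor 39) xor 6e = 92 xor 6e = fc
byte 1: (b1 xor 06) xor 6f = b7 xor 6f = d8
byte 2: (f3 xor c4) xor 72 = 37 xor 72 = 45
byte 3: (50 xor d4) xor 74 = 84 xor 74 = f0
byte 4: (b2 xor e5) xor 68 = 57 xor 68 = 3f
byte 5: (d5 xor 3e) xor 20 = eb xor 20 = cb
byte 6: (bf xor c4) xor 74 = 7b xor 74 = 0f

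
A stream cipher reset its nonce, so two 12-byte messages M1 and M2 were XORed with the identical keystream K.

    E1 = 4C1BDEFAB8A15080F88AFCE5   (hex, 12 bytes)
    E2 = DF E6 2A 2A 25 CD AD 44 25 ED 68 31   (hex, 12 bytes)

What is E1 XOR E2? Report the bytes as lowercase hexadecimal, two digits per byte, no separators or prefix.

E1 ⊕ E2 = (M1 ⊕ K) ⊕ (M2 ⊕ K) = M1 ⊕ M2 — the shared key cancels under XOR.
 76 ⊕ 223 = 147
 27 ⊕ 230 = 253
222 ⊕  42 = 244
250 ⊕  42 = 208
184 ⊕  37 = 157
161 ⊕ 205 = 108
 80 ⊕ 173 = 253
128 ⊕  68 = 196
248 ⊕  37 = 221
138 ⊕ 237 = 103
252 ⊕ 104 = 148
229 ⊕  49 = 212

93fdf4d09d6cfdc4dd6794d4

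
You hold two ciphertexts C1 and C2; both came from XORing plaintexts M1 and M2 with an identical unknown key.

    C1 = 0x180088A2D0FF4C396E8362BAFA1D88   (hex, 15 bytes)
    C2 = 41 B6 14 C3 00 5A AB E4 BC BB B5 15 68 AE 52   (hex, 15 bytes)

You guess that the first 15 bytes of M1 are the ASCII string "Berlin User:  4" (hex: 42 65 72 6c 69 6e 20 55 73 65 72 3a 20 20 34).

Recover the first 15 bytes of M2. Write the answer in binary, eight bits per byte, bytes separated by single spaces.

First, C1 ⊕ C2 = (M1 ⊕ K) ⊕ (M2 ⊕ K) = M1 ⊕ M2, so the key drops out. Then M2 = (M1 ⊕ M2) ⊕ M1 over the first 15 bytes.
byte 0: (18 ⊕ 41) ⊕ 42 = 59 ⊕ 42 = 1b
byte 1: (00 ⊕ b6) ⊕ 65 = b6 ⊕ 65 = d3
byte 2: (88 ⊕ 14) ⊕ 72 = 9c ⊕ 72 = ee
byte 3: (a2 ⊕ c3) ⊕ 6c = 61 ⊕ 6c = 0d
byte 4: (d0 ⊕ 00) ⊕ 69 = d0 ⊕ 69 = b9
byte 5: (ff ⊕ 5a) ⊕ 6e = a5 ⊕ 6e = cb
byte 6: (4c ⊕ ab) ⊕ 20 = e7 ⊕ 20 = c7
byte 7: (39 ⊕ e4) ⊕ 55 = dd ⊕ 55 = 88
byte 8: (6e ⊕ bc) ⊕ 73 = d2 ⊕ 73 = a1
byte 9: (83 ⊕ bb) ⊕ 65 = 38 ⊕ 65 = 5d
byte 10: (62 ⊕ b5) ⊕ 72 = d7 ⊕ 72 = a5
byte 11: (ba ⊕ 15) ⊕ 3a = af ⊕ 3a = 95
byte 12: (fa ⊕ 68) ⊕ 20 = 92 ⊕ 20 = b2
byte 13: (1d ⊕ ae) ⊕ 20 = b3 ⊕ 20 = 93
byte 14: (88 ⊕ 52) ⊕ 34 = da ⊕ 34 = ee

00011011 11010011 11101110 00001101 10111001 11001011 11000111 10001000 10100001 01011101 10100101 10010101 10110010 10010011 11101110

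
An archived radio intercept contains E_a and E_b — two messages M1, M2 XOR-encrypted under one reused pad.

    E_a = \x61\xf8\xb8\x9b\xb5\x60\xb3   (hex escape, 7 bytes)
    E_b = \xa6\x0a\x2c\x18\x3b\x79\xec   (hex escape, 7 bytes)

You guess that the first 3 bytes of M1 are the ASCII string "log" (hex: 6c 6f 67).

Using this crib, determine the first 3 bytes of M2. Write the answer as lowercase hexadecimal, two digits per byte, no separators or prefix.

ab9df3

First, E_a ⊕ E_b = (M1 ⊕ K) ⊕ (M2 ⊕ K) = M1 ⊕ M2, so the key drops out. Then M2 = (M1 ⊕ M2) ⊕ M1 over the first 3 bytes.
byte 0: (61 ^ a6) ^ 6c = c7 ^ 6c = ab
byte 1: (f8 ^ 0a) ^ 6f = f2 ^ 6f = 9d
byte 2: (b8 ^ 2c) ^ 67 = 94 ^ 67 = f3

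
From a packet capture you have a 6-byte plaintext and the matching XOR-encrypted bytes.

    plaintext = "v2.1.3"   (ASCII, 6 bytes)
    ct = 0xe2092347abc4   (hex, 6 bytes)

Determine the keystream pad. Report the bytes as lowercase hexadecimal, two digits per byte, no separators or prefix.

943b0d7685f7

Since ct = plaintext ⊕ pad, XORing both sides with plaintext gives pad = plaintext ⊕ ct.
byte 0: 01110110 XOR 11100010 = 10010100
byte 1: 00110010 XOR 00001001 = 00111011
byte 2: 00101110 XOR 00100011 = 00001101
byte 3: 00110001 XOR 01000111 = 01110110
byte 4: 00101110 XOR 10101011 = 10000101
byte 5: 00110011 XOR 11000100 = 11110111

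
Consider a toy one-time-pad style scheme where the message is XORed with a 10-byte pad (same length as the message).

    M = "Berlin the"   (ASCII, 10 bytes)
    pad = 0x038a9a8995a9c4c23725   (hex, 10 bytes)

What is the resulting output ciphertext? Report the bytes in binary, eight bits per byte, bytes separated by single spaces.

XOR is its own inverse, so applying the key byte-wise gives the result directly.
42 xor 03 = 41
65 xor 8a = ef
72 xor 9a = e8
6c xor 89 = e5
69 xor 95 = fc
6e xor a9 = c7
20 xor c4 = e4
74 xor c2 = b6
68 xor 37 = 5f
65 xor 25 = 40

01000001 11101111 11101000 11100101 11111100 11000111 11100100 10110110 01011111 01000000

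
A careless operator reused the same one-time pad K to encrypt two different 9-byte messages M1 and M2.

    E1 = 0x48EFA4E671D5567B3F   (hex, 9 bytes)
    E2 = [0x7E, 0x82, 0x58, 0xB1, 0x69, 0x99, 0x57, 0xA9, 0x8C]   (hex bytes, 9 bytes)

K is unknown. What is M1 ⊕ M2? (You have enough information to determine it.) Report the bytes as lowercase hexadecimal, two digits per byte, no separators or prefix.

E1 ⊕ E2 = (M1 ⊕ K) ⊕ (M2 ⊕ K) = M1 ⊕ M2 — the shared key cancels under XOR.
 72 ⊕ 126 =  54
239 ⊕ 130 = 109
164 ⊕  88 = 252
230 ⊕ 177 =  87
113 ⊕ 105 =  24
213 ⊕ 153 =  76
 86 ⊕  87 =   1
123 ⊕ 169 = 210
 63 ⊕ 140 = 179

366dfc57184c01d2b3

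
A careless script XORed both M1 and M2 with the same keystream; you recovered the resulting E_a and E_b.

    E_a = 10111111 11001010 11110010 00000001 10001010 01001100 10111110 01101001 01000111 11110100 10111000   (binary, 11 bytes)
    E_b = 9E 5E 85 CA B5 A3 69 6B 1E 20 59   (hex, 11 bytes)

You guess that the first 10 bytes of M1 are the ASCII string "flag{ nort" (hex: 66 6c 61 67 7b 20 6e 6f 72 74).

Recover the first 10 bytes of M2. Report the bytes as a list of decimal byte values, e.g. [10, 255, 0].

First, E_a ⊕ E_b = (M1 ⊕ K) ⊕ (M2 ⊕ K) = M1 ⊕ M2, so the key drops out. Then M2 = (M1 ⊕ M2) ⊕ M1 over the first 10 bytes.
byte 0: (bf ^ 9e) ^ 66 = 21 ^ 66 = 47
byte 1: (ca ^ 5e) ^ 6c = 94 ^ 6c = f8
byte 2: (f2 ^ 85) ^ 61 = 77 ^ 61 = 16
byte 3: (01 ^ ca) ^ 67 = cb ^ 67 = ac
byte 4: (8a ^ b5) ^ 7b = 3f ^ 7b = 44
byte 5: (4c ^ a3) ^ 20 = ef ^ 20 = cf
byte 6: (be ^ 69) ^ 6e = d7 ^ 6e = b9
byte 7: (69 ^ 6b) ^ 6f = 02 ^ 6f = 6d
byte 8: (47 ^ 1e) ^ 72 = 59 ^ 72 = 2b
byte 9: (f4 ^ 20) ^ 74 = d4 ^ 74 = a0

[71, 248, 22, 172, 68, 207, 185, 109, 43, 160]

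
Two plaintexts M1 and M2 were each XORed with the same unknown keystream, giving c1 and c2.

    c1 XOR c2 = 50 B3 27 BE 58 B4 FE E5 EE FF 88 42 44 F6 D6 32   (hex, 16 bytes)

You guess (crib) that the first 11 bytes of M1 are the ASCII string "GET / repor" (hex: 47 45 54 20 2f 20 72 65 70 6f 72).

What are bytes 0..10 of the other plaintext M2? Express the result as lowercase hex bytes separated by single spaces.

Since c1 ⊕ c2 = M1 ⊕ M2, XORing with the guessed M1 bytes yields the corresponding M2 bytes: M2 = (c1 ⊕ c2) ⊕ M1.
byte 0: 50 xor 47 = 17
byte 1: b3 xor 45 = f6
byte 2: 27 xor 54 = 73
byte 3: be xor 20 = 9e
byte 4: 58 xor 2f = 77
byte 5: b4 xor 20 = 94
byte 6: fe xor 72 = 8c
byte 7: e5 xor 65 = 80
byte 8: ee xor 70 = 9e
byte 9: ff xor 6f = 90
byte 10: 88 xor 72 = fa

17 f6 73 9e 77 94 8c 80 9e 90 fa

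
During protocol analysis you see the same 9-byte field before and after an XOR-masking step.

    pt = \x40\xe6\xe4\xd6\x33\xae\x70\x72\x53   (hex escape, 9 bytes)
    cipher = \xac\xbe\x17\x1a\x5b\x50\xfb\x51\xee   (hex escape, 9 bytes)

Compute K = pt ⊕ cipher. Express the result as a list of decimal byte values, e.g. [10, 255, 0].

Since cipher = pt ⊕ K, XORing both sides with pt gives K = pt ⊕ cipher.
01000000 xor 10101100 = 11101100
11100110 xor 10111110 = 01011000
11100100 xor 00010111 = 11110011
11010110 xor 00011010 = 11001100
00110011 xor 01011011 = 01101000
10101110 xor 01010000 = 11111110
01110000 xor 11111011 = 10001011
01110010 xor 01010001 = 00100011
01010011 xor 11101110 = 10111101

[236, 88, 243, 204, 104, 254, 139, 35, 189]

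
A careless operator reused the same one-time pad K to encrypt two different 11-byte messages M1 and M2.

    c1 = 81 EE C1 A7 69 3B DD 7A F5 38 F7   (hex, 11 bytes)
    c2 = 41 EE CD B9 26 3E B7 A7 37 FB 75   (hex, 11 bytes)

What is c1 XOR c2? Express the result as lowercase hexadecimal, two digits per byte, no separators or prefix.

c0000c1e4f056addc2c382

c1 ⊕ c2 = (M1 ⊕ K) ⊕ (M2 ⊕ K) = M1 ⊕ M2 — the shared key cancels under XOR.
byte 0: 81 xor 41 = c0
byte 1: ee xor ee = 00
byte 2: c1 xor cd = 0c
byte 3: a7 xor b9 = 1e
byte 4: 69 xor 26 = 4f
byte 5: 3b xor 3e = 05
byte 6: dd xor b7 = 6a
byte 7: 7a xor a7 = dd
byte 8: f5 xor 37 = c2
byte 9: 38 xor fb = c3
byte 10: f7 xor 75 = 82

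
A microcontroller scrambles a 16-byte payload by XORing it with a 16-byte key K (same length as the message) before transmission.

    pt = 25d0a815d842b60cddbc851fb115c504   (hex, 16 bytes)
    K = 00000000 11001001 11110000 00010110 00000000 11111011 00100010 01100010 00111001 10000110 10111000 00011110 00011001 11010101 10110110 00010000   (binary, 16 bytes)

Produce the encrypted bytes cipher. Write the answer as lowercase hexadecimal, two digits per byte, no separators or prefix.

25195803d8b9946ee43a3d01a8c07314

25 XOR 00 = 25
d0 XOR c9 = 19
a8 XOR f0 = 58
15 XOR 16 = 03
d8 XOR 00 = d8
42 XOR fb = b9
b6 XOR 22 = 94
0c XOR 62 = 6e
dd XOR 39 = e4
bc XOR 86 = 3a
85 XOR b8 = 3d
1f XOR 1e = 01
b1 XOR 19 = a8
15 XOR d5 = c0
c5 XOR b6 = 73
04 XOR 10 = 14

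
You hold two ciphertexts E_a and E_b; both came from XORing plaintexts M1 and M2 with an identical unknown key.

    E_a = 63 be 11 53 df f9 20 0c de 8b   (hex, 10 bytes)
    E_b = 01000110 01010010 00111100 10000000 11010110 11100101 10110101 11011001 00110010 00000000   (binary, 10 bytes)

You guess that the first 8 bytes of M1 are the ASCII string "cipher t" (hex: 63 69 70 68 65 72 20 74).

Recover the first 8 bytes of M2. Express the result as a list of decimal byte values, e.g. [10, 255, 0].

[70, 133, 93, 187, 108, 110, 181, 161]

First, E_a ⊕ E_b = (M1 ⊕ K) ⊕ (M2 ⊕ K) = M1 ⊕ M2, so the key drops out. Then M2 = (M1 ⊕ M2) ⊕ M1 over the first 8 bytes.
byte 0: (63 xor 46) xor 63 = 25 xor 63 = 46
byte 1: (be xor 52) xor 69 = ec xor 69 = 85
byte 2: (11 xor 3c) xor 70 = 2d xor 70 = 5d
byte 3: (53 xor 80) xor 68 = d3 xor 68 = bb
byte 4: (df xor d6) xor 65 = 09 xor 65 = 6c
byte 5: (f9 xor e5) xor 72 = 1c xor 72 = 6e
byte 6: (20 xor b5) xor 20 = 95 xor 20 = b5
byte 7: (0c xor d9) xor 74 = d5 xor 74 = a1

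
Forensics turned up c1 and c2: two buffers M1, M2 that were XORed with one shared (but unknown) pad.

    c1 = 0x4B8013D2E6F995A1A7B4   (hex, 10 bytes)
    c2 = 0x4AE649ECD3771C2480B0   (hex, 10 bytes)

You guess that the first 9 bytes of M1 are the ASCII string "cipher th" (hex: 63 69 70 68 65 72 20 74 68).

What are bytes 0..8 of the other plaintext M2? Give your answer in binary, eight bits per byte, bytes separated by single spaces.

First, c1 ⊕ c2 = (M1 ⊕ K) ⊕ (M2 ⊕ K) = M1 ⊕ M2, so the key drops out. Then M2 = (M1 ⊕ M2) ⊕ M1 over the first 9 bytes.
byte 0: (4b XOR 4a) XOR 63 = 01 XOR 63 = 62
byte 1: (80 XOR e6) XOR 69 = 66 XOR 69 = 0f
byte 2: (13 XOR 49) XOR 70 = 5a XOR 70 = 2a
byte 3: (d2 XOR ec) XOR 68 = 3e XOR 68 = 56
byte 4: (e6 XOR d3) XOR 65 = 35 XOR 65 = 50
byte 5: (f9 XOR 77) XOR 72 = 8e XOR 72 = fc
byte 6: (95 XOR 1c) XOR 20 = 89 XOR 20 = a9
byte 7: (a1 XOR 24) XOR 74 = 85 XOR 74 = f1
byte 8: (a7 XOR 80) XOR 68 = 27 XOR 68 = 4f

01100010 00001111 00101010 01010110 01010000 11111100 10101001 11110001 01001111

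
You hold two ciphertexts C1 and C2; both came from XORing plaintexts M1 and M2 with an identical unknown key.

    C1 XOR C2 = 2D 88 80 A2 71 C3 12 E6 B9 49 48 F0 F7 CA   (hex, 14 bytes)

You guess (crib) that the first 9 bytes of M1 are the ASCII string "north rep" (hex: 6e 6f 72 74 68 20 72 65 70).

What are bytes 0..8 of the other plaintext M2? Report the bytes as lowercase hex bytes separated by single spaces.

43 e7 f2 d6 19 e3 60 83 c9

Since C1 ⊕ C2 = M1 ⊕ M2, XORing with the guessed M1 bytes yields the corresponding M2 bytes: M2 = (C1 ⊕ C2) ⊕ M1.
byte 0: 2d XOR 6e = 43
byte 1: 88 XOR 6f = e7
byte 2: 80 XOR 72 = f2
byte 3: a2 XOR 74 = d6
byte 4: 71 XOR 68 = 19
byte 5: c3 XOR 20 = e3
byte 6: 12 XOR 72 = 60
byte 7: e6 XOR 65 = 83
byte 8: b9 XOR 70 = c9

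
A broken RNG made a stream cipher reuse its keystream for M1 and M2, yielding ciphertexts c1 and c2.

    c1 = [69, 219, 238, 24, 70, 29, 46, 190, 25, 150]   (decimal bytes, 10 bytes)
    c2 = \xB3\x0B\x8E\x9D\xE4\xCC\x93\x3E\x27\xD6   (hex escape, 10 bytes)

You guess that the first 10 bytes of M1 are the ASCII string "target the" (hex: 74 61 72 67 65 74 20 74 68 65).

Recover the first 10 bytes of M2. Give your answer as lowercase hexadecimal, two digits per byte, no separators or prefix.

82b112e2c7a59df45625

First, c1 ⊕ c2 = (M1 ⊕ K) ⊕ (M2 ⊕ K) = M1 ⊕ M2, so the key drops out. Then M2 = (M1 ⊕ M2) ⊕ M1 over the first 10 bytes.
byte 0: (45 ⊕ b3) ⊕ 74 = f6 ⊕ 74 = 82
byte 1: (db ⊕ 0b) ⊕ 61 = d0 ⊕ 61 = b1
byte 2: (ee ⊕ 8e) ⊕ 72 = 60 ⊕ 72 = 12
byte 3: (18 ⊕ 9d) ⊕ 67 = 85 ⊕ 67 = e2
byte 4: (46 ⊕ e4) ⊕ 65 = a2 ⊕ 65 = c7
byte 5: (1d ⊕ cc) ⊕ 74 = d1 ⊕ 74 = a5
byte 6: (2e ⊕ 93) ⊕ 20 = bd ⊕ 20 = 9d
byte 7: (be ⊕ 3e) ⊕ 74 = 80 ⊕ 74 = f4
byte 8: (19 ⊕ 27) ⊕ 68 = 3e ⊕ 68 = 56
byte 9: (96 ⊕ d6) ⊕ 65 = 40 ⊕ 65 = 25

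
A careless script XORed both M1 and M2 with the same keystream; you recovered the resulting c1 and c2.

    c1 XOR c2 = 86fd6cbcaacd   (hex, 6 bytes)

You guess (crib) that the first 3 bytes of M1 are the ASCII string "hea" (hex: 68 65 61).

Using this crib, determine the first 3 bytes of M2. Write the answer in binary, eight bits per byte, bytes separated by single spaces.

Since c1 ⊕ c2 = M1 ⊕ M2, XORing with the guessed M1 bytes yields the corresponding M2 bytes: M2 = (c1 ⊕ c2) ⊕ M1.
86 ⊕ 68 = ee
fd ⊕ 65 = 98
6c ⊕ 61 = 0d

11101110 10011000 00001101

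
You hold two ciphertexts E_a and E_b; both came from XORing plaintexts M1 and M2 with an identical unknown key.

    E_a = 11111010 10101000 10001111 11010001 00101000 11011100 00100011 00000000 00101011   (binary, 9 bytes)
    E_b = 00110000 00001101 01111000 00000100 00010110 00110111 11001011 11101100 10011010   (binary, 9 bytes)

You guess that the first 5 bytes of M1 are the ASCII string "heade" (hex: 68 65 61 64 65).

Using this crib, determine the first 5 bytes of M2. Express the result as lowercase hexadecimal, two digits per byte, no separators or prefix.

First, E_a ⊕ E_b = (M1 ⊕ K) ⊕ (M2 ⊕ K) = M1 ⊕ M2, so the key drops out. Then M2 = (M1 ⊕ M2) ⊕ M1 over the first 5 bytes.
byte 0: (fa XOR 30) XOR 68 = ca XOR 68 = a2
byte 1: (a8 XOR 0d) XOR 65 = a5 XOR 65 = c0
byte 2: (8f XOR 78) XOR 61 = f7 XOR 61 = 96
byte 3: (d1 XOR 04) XOR 64 = d5 XOR 64 = b1
byte 4: (28 XOR 16) XOR 65 = 3e XOR 65 = 5b

a2c096b15b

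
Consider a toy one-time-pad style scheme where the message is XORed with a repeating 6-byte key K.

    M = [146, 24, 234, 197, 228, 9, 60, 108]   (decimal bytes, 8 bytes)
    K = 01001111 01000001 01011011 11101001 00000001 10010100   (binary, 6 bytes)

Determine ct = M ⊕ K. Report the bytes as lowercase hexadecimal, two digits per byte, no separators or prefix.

The 6-byte key repeats, so the effective keystream is 4f 41 5b e9 01 94 4f 41.
byte 0: 146 xor  79 = 221
byte 1:  24 xor  65 =  89
byte 2: 234 xor  91 = 177
byte 3: 197 xor 233 =  44
byte 4: 228 xor   1 = 229
byte 5:   9 xor 148 = 157
byte 6:  60 xor  79 = 115
byte 7: 108 xor  65 =  45

dd59b12ce59d732d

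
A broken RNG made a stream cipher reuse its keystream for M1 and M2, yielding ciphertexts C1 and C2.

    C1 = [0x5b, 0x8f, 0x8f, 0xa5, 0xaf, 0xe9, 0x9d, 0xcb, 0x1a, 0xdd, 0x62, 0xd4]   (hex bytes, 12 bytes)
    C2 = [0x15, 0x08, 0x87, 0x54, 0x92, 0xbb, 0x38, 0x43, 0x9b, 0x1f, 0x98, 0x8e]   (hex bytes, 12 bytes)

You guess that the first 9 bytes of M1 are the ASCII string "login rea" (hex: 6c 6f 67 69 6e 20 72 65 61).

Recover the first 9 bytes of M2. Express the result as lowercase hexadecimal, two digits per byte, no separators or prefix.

First, C1 ⊕ C2 = (M1 ⊕ K) ⊕ (M2 ⊕ K) = M1 ⊕ M2, so the key drops out. Then M2 = (M1 ⊕ M2) ⊕ M1 over the first 9 bytes.
byte 0: (5b ⊕ 15) ⊕ 6c = 4e ⊕ 6c = 22
byte 1: (8f ⊕ 08) ⊕ 6f = 87 ⊕ 6f = e8
byte 2: (8f ⊕ 87) ⊕ 67 = 08 ⊕ 67 = 6f
byte 3: (a5 ⊕ 54) ⊕ 69 = f1 ⊕ 69 = 98
byte 4: (af ⊕ 92) ⊕ 6e = 3d ⊕ 6e = 53
byte 5: (e9 ⊕ bb) ⊕ 20 = 52 ⊕ 20 = 72
byte 6: (9d ⊕ 38) ⊕ 72 = a5 ⊕ 72 = d7
byte 7: (cb ⊕ 43) ⊕ 65 = 88 ⊕ 65 = ed
byte 8: (1a ⊕ 9b) ⊕ 61 = 81 ⊕ 61 = e0

22e86f985372d7ede0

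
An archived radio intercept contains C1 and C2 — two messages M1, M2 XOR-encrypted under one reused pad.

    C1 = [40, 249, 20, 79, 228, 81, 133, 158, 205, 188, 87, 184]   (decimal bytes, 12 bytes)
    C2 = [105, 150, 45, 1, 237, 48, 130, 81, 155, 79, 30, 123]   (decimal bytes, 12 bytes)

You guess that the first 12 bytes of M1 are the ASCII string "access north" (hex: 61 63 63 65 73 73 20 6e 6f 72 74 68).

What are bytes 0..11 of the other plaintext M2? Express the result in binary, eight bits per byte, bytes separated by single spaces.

First, C1 ⊕ C2 = (M1 ⊕ K) ⊕ (M2 ⊕ K) = M1 ⊕ M2, so the key drops out. Then M2 = (M1 ⊕ M2) ⊕ M1 over the first 12 bytes.
byte 0: (28 ^ 69) ^ 61 = 41 ^ 61 = 20
byte 1: (f9 ^ 96) ^ 63 = 6f ^ 63 = 0c
byte 2: (14 ^ 2d) ^ 63 = 39 ^ 63 = 5a
byte 3: (4f ^ 01) ^ 65 = 4e ^ 65 = 2b
byte 4: (e4 ^ ed) ^ 73 = 09 ^ 73 = 7a
byte 5: (51 ^ 30) ^ 73 = 61 ^ 73 = 12
byte 6: (85 ^ 82) ^ 20 = 07 ^ 20 = 27
byte 7: (9e ^ 51) ^ 6e = cf ^ 6e = a1
byte 8: (cd ^ 9b) ^ 6f = 56 ^ 6f = 39
byte 9: (bc ^ 4f) ^ 72 = f3 ^ 72 = 81
byte 10: (57 ^ 1e) ^ 74 = 49 ^ 74 = 3d
byte 11: (b8 ^ 7b) ^ 68 = c3 ^ 68 = ab

00100000 00001100 01011010 00101011 01111010 00010010 00100111 10100001 00111001 10000001 00111101 10101011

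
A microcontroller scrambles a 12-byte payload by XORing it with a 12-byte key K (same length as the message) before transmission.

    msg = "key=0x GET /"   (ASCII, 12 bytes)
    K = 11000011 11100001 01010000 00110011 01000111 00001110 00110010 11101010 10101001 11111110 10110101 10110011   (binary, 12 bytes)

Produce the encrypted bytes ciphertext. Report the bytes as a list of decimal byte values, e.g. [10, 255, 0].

01101011 xor 11000011 = 10101000
01100101 xor 11100001 = 10000100
01111001 xor 01010000 = 00101001
00111101 xor 00110011 = 00001110
00110000 xor 01000111 = 01110111
01111000 xor 00001110 = 01110110
00100000 xor 00110010 = 00010010
01000111 xor 11101010 = 10101101
01000101 xor 10101001 = 11101100
01010100 xor 11111110 = 10101010
00100000 xor 10110101 = 10010101
00101111 xor 10110011 = 10011100

[168, 132, 41, 14, 119, 118, 18, 173, 236, 170, 149, 156]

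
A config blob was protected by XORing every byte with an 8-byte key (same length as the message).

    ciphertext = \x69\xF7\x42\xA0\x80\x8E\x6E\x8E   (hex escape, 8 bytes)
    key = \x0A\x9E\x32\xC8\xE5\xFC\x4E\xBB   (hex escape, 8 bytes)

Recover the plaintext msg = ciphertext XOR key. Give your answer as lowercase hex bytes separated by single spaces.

69 XOR 0a = 63
f7 XOR 9e = 69
42 XOR 32 = 70
a0 XOR c8 = 68
80 XOR e5 = 65
8e XOR fc = 72
6e XOR 4e = 20
8e XOR bb = 35

63 69 70 68 65 72 20 35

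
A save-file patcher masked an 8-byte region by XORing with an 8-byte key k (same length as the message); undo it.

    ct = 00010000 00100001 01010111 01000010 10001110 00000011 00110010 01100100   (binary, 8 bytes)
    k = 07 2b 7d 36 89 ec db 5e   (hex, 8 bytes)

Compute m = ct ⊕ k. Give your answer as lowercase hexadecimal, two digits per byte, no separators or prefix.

170a2a7407efe93a

byte 0: 10 ⊕ 07 = 17
byte 1: 21 ⊕ 2b = 0a
byte 2: 57 ⊕ 7d = 2a
byte 3: 42 ⊕ 36 = 74
byte 4: 8e ⊕ 89 = 07
byte 5: 03 ⊕ ec = ef
byte 6: 32 ⊕ db = e9
byte 7: 64 ⊕ 5e = 3a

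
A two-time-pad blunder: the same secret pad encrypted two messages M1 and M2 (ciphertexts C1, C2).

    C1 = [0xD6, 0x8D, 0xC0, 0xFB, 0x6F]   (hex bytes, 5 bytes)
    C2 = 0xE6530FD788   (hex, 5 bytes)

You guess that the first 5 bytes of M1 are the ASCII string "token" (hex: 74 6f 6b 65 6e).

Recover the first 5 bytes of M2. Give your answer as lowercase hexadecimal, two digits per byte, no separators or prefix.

44b1a44989

First, C1 ⊕ C2 = (M1 ⊕ K) ⊕ (M2 ⊕ K) = M1 ⊕ M2, so the key drops out. Then M2 = (M1 ⊕ M2) ⊕ M1 over the first 5 bytes.
byte 0: (d6 XOR e6) XOR 74 = 30 XOR 74 = 44
byte 1: (8d XOR 53) XOR 6f = de XOR 6f = b1
byte 2: (c0 XOR 0f) XOR 6b = cf XOR 6b = a4
byte 3: (fb XOR d7) XOR 65 = 2c XOR 65 = 49
byte 4: (6f XOR 88) XOR 6e = e7 XOR 6e = 89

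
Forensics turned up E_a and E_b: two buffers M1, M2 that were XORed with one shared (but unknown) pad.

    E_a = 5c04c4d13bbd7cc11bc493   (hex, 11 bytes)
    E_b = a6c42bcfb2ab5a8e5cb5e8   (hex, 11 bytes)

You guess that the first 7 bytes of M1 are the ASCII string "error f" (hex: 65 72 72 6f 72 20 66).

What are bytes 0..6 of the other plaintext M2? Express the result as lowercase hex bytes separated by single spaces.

First, E_a ⊕ E_b = (M1 ⊕ K) ⊕ (M2 ⊕ K) = M1 ⊕ M2, so the key drops out. Then M2 = (M1 ⊕ M2) ⊕ M1 over the first 7 bytes.
byte 0: (5c XOR a6) XOR 65 = fa XOR 65 = 9f
byte 1: (04 XOR c4) XOR 72 = c0 XOR 72 = b2
byte 2: (c4 XOR 2b) XOR 72 = ef XOR 72 = 9d
byte 3: (d1 XOR cf) XOR 6f = 1e XOR 6f = 71
byte 4: (3b XOR b2) XOR 72 = 89 XOR 72 = fb
byte 5: (bd XOR ab) XOR 20 = 16 XOR 20 = 36
byte 6: (7c XOR 5a) XOR 66 = 26 XOR 66 = 40

9f b2 9d 71 fb 36 40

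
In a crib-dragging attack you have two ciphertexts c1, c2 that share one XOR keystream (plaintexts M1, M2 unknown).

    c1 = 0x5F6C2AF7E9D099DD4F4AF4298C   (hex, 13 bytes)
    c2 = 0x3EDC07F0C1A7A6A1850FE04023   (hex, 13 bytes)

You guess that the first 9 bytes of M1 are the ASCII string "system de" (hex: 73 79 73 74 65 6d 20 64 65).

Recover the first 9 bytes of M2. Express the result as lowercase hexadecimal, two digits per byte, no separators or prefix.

12c95e734d1a1f18af

First, c1 ⊕ c2 = (M1 ⊕ K) ⊕ (M2 ⊕ K) = M1 ⊕ M2, so the key drops out. Then M2 = (M1 ⊕ M2) ⊕ M1 over the first 9 bytes.
byte 0: (5f XOR 3e) XOR 73 = 61 XOR 73 = 12
byte 1: (6c XOR dc) XOR 79 = b0 XOR 79 = c9
byte 2: (2a XOR 07) XOR 73 = 2d XOR 73 = 5e
byte 3: (f7 XOR f0) XOR 74 = 07 XOR 74 = 73
byte 4: (e9 XOR c1) XOR 65 = 28 XOR 65 = 4d
byte 5: (d0 XOR a7) XOR 6d = 77 XOR 6d = 1a
byte 6: (99 XOR a6) XOR 20 = 3f XOR 20 = 1f
byte 7: (dd XOR a1) XOR 64 = 7c XOR 64 = 18
byte 8: (4f XOR 85) XOR 65 = ca XOR 65 = af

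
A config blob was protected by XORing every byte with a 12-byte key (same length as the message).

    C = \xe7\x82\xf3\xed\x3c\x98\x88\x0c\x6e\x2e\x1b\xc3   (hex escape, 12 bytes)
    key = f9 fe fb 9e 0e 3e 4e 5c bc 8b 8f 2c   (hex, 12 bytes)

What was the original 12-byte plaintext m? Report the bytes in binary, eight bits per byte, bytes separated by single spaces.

00011110 01111100 00001000 01110011 00110010 10100110 11000110 01010000 11010010 10100101 10010100 11101111

11100111 ⊕ 11111001 = 00011110
10000010 ⊕ 11111110 = 01111100
11110011 ⊕ 11111011 = 00001000
11101101 ⊕ 10011110 = 01110011
00111100 ⊕ 00001110 = 00110010
10011000 ⊕ 00111110 = 10100110
10001000 ⊕ 01001110 = 11000110
00001100 ⊕ 01011100 = 01010000
01101110 ⊕ 10111100 = 11010010
00101110 ⊕ 10001011 = 10100101
00011011 ⊕ 10001111 = 10010100
11000011 ⊕ 00101100 = 11101111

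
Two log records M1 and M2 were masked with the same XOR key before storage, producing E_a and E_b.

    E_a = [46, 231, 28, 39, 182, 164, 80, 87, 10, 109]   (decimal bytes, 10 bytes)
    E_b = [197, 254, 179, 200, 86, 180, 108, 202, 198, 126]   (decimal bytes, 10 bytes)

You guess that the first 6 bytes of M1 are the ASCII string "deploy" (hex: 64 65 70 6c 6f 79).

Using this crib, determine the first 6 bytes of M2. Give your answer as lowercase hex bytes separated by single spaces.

8f 7c df 83 8f 69

First, E_a ⊕ E_b = (M1 ⊕ K) ⊕ (M2 ⊕ K) = M1 ⊕ M2, so the key drops out. Then M2 = (M1 ⊕ M2) ⊕ M1 over the first 6 bytes.
byte 0: (2e ^ c5) ^ 64 = eb ^ 64 = 8f
byte 1: (e7 ^ fe) ^ 65 = 19 ^ 65 = 7c
byte 2: (1c ^ b3) ^ 70 = af ^ 70 = df
byte 3: (27 ^ c8) ^ 6c = ef ^ 6c = 83
byte 4: (b6 ^ 56) ^ 6f = e0 ^ 6f = 8f
byte 5: (a4 ^ b4) ^ 79 = 10 ^ 79 = 69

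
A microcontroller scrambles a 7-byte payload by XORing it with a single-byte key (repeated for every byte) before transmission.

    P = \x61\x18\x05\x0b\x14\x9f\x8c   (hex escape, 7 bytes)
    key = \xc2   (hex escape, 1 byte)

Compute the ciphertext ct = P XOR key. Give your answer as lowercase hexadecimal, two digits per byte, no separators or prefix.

a3dac7c9d65d4e

The 1-byte key repeats, so the effective keystream is c2 c2 c2 c2 c2 c2 c2.
byte 0: 61 ⊕ c2 = a3
byte 1: 18 ⊕ c2 = da
byte 2: 05 ⊕ c2 = c7
byte 3: 0b ⊕ c2 = c9
byte 4: 14 ⊕ c2 = d6
byte 5: 9f ⊕ c2 = 5d
byte 6: 8c ⊕ c2 = 4e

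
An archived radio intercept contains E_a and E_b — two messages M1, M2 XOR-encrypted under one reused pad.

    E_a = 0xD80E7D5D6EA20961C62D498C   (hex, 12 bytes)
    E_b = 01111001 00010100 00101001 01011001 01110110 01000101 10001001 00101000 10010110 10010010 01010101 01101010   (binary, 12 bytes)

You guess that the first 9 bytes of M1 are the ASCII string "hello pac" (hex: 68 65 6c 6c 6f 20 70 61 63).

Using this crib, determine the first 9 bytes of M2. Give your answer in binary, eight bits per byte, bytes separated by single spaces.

First, E_a ⊕ E_b = (M1 ⊕ K) ⊕ (M2 ⊕ K) = M1 ⊕ M2, so the key drops out. Then M2 = (M1 ⊕ M2) ⊕ M1 over the first 9 bytes.
byte 0: (d8 ⊕ 79) ⊕ 68 = a1 ⊕ 68 = c9
byte 1: (0e ⊕ 14) ⊕ 65 = 1a ⊕ 65 = 7f
byte 2: (7d ⊕ 29) ⊕ 6c = 54 ⊕ 6c = 38
byte 3: (5d ⊕ 59) ⊕ 6c = 04 ⊕ 6c = 68
byte 4: (6e ⊕ 76) ⊕ 6f = 18 ⊕ 6f = 77
byte 5: (a2 ⊕ 45) ⊕ 20 = e7 ⊕ 20 = c7
byte 6: (09 ⊕ 89) ⊕ 70 = 80 ⊕ 70 = f0
byte 7: (61 ⊕ 28) ⊕ 61 = 49 ⊕ 61 = 28
byte 8: (c6 ⊕ 96) ⊕ 63 = 50 ⊕ 63 = 33

11001001 01111111 00111000 01101000 01110111 11000111 11110000 00101000 00110011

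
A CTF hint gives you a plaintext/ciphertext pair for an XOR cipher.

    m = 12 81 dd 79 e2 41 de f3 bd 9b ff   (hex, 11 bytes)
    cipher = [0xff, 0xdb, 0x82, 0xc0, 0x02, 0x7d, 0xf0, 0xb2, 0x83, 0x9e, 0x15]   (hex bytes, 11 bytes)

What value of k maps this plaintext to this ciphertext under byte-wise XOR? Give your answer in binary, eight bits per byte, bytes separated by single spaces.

11101101 01011010 01011111 10111001 11100000 00111100 00101110 01000001 00111110 00000101 11101010

Since cipher = m ⊕ k, XORing both sides with m gives k = m ⊕ cipher.
byte 0: 00010010 ⊕ 11111111 = 11101101
byte 1: 10000001 ⊕ 11011011 = 01011010
byte 2: 11011101 ⊕ 10000010 = 01011111
byte 3: 01111001 ⊕ 11000000 = 10111001
byte 4: 11100010 ⊕ 00000010 = 11100000
byte 5: 01000001 ⊕ 01111101 = 00111100
byte 6: 11011110 ⊕ 11110000 = 00101110
byte 7: 11110011 ⊕ 10110010 = 01000001
byte 8: 10111101 ⊕ 10000011 = 00111110
byte 9: 10011011 ⊕ 10011110 = 00000101
byte 10: 11111111 ⊕ 00010101 = 11101010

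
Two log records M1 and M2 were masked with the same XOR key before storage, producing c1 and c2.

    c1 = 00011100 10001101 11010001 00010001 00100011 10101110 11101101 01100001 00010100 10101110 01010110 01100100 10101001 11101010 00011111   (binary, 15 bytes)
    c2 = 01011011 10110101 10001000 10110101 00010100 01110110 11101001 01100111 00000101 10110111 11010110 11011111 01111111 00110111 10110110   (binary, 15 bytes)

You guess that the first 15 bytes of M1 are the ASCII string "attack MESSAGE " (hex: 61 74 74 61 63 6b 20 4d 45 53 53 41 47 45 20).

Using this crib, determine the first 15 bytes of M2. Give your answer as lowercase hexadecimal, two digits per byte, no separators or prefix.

First, c1 ⊕ c2 = (M1 ⊕ K) ⊕ (M2 ⊕ K) = M1 ⊕ M2, so the key drops out. Then M2 = (M1 ⊕ M2) ⊕ M1 over the first 15 bytes.
byte 0: (1c ^ 5b) ^ 61 = 47 ^ 61 = 26
byte 1: (8d ^ b5) ^ 74 = 38 ^ 74 = 4c
byte 2: (d1 ^ 88) ^ 74 = 59 ^ 74 = 2d
byte 3: (11 ^ b5) ^ 61 = a4 ^ 61 = c5
byte 4: (23 ^ 14) ^ 63 = 37 ^ 63 = 54
byte 5: (ae ^ 76) ^ 6b = d8 ^ 6b = b3
byte 6: (ed ^ e9) ^ 20 = 04 ^ 20 = 24
byte 7: (61 ^ 67) ^ 4d = 06 ^ 4d = 4b
byte 8: (14 ^ 05) ^ 45 = 11 ^ 45 = 54
byte 9: (ae ^ b7) ^ 53 = 19 ^ 53 = 4a
byte 10: (56 ^ d6) ^ 53 = 80 ^ 53 = d3
byte 11: (64 ^ df) ^ 41 = bb ^ 41 = fa
byte 12: (a9 ^ 7f) ^ 47 = d6 ^ 47 = 91
byte 13: (ea ^ 37) ^ 45 = dd ^ 45 = 98
byte 14: (1f ^ b6) ^ 20 = a9 ^ 20 = 89

264c2dc554b3244b544ad3fa919889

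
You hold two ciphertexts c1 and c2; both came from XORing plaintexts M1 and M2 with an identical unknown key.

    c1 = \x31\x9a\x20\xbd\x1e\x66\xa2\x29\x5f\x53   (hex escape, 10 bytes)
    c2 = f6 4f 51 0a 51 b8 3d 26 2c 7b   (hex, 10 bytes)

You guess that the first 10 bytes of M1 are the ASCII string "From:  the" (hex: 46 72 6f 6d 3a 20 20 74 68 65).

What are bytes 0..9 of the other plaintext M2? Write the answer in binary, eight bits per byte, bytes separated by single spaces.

First, c1 ⊕ c2 = (M1 ⊕ K) ⊕ (M2 ⊕ K) = M1 ⊕ M2, so the key drops out. Then M2 = (M1 ⊕ M2) ⊕ M1 over the first 10 bytes.
byte 0: (31 ^ f6) ^ 46 = c7 ^ 46 = 81
byte 1: (9a ^ 4f) ^ 72 = d5 ^ 72 = a7
byte 2: (20 ^ 51) ^ 6f = 71 ^ 6f = 1e
byte 3: (bd ^ 0a) ^ 6d = b7 ^ 6d = da
byte 4: (1e ^ 51) ^ 3a = 4f ^ 3a = 75
byte 5: (66 ^ b8) ^ 20 = de ^ 20 = fe
byte 6: (a2 ^ 3d) ^ 20 = 9f ^ 20 = bf
byte 7: (29 ^ 26) ^ 74 = 0f ^ 74 = 7b
byte 8: (5f ^ 2c) ^ 68 = 73 ^ 68 = 1b
byte 9: (53 ^ 7b) ^ 65 = 28 ^ 65 = 4d

10000001 10100111 00011110 11011010 01110101 11111110 10111111 01111011 00011011 01001101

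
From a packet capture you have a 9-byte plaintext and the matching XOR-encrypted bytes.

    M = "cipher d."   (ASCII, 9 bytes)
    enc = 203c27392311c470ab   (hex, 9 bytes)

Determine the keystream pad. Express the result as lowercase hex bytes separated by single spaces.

43 55 57 51 46 63 e4 14 85

Since enc = M ⊕ pad, XORing both sides with M gives pad = M ⊕ enc.
63 xor 20 = 43
69 xor 3c = 55
70 xor 27 = 57
68 xor 39 = 51
65 xor 23 = 46
72 xor 11 = 63
20 xor c4 = e4
64 xor 70 = 14
2e xor ab = 85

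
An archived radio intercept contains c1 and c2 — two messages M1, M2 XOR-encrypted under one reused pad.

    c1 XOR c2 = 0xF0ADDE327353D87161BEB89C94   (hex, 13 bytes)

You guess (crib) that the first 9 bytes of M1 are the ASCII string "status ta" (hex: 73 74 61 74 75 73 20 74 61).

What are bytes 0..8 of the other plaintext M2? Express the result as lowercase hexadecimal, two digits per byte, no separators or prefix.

83d9bf460620f80500

Since c1 ⊕ c2 = M1 ⊕ M2, XORing with the guessed M1 bytes yields the corresponding M2 bytes: M2 = (c1 ⊕ c2) ⊕ M1.
f0 ^ 73 = 83
ad ^ 74 = d9
de ^ 61 = bf
32 ^ 74 = 46
73 ^ 75 = 06
53 ^ 73 = 20
d8 ^ 20 = f8
71 ^ 74 = 05
61 ^ 61 = 00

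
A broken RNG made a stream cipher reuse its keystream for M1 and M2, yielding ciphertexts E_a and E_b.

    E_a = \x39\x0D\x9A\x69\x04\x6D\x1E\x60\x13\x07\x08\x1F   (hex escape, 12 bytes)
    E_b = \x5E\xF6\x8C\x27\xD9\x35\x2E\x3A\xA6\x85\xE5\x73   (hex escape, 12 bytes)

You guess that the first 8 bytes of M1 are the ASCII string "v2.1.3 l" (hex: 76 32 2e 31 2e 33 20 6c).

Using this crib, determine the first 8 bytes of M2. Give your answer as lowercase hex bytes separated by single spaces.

First, E_a ⊕ E_b = (M1 ⊕ K) ⊕ (M2 ⊕ K) = M1 ⊕ M2, so the key drops out. Then M2 = (M1 ⊕ M2) ⊕ M1 over the first 8 bytes.
byte 0: (39 ^ 5e) ^ 76 = 67 ^ 76 = 11
byte 1: (0d ^ f6) ^ 32 = fb ^ 32 = c9
byte 2: (9a ^ 8c) ^ 2e = 16 ^ 2e = 38
byte 3: (69 ^ 27) ^ 31 = 4e ^ 31 = 7f
byte 4: (04 ^ d9) ^ 2e = dd ^ 2e = f3
byte 5: (6d ^ 35) ^ 33 = 58 ^ 33 = 6b
byte 6: (1e ^ 2e) ^ 20 = 30 ^ 20 = 10
byte 7: (60 ^ 3a) ^ 6c = 5a ^ 6c = 36

11 c9 38 7f f3 6b 10 36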